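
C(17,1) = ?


C(n,k) = n! / (k!(n-k)!)
C(17,1) = 17! / (1!16!)
= 17

C(17,1) = 17


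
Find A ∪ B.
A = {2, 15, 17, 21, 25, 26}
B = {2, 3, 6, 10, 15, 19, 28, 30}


A ∪ B = all elements in A or B (or both)
A = {2, 15, 17, 21, 25, 26}
B = {2, 3, 6, 10, 15, 19, 28, 30}
A ∪ B = {2, 3, 6, 10, 15, 17, 19, 21, 25, 26, 28, 30}

A ∪ B = {2, 3, 6, 10, 15, 17, 19, 21, 25, 26, 28, 30}


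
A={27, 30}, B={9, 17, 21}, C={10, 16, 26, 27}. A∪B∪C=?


A ∪ B = {9, 17, 21, 27, 30}
(A ∪ B) ∪ C = {9, 10, 16, 17, 21, 26, 27, 30}

A ∪ B ∪ C = {9, 10, 16, 17, 21, 26, 27, 30}


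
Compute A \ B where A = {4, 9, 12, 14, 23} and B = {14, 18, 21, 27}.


A \ B = elements in A but not in B
A = {4, 9, 12, 14, 23}
B = {14, 18, 21, 27}
Remove from A any elements in B
A \ B = {4, 9, 12, 23}

A \ B = {4, 9, 12, 23}


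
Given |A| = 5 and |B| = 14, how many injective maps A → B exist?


An injection sends each of |A| = 5 inputs to a distinct output in B.
# injections = |B|·(|B|-1)·…·(|B|-|A|+1) = 14! / (14 - 5)!
= 14 × 13 × 12 × 11 × 10
= 240240

Number of injections = 240240


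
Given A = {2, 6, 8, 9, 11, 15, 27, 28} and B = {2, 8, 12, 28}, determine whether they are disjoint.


Disjoint means A ∩ B = ∅.
A ∩ B = {2, 8, 28}
A ∩ B ≠ ∅, so A and B are NOT disjoint.

No, A and B are not disjoint (A ∩ B = {2, 8, 28})


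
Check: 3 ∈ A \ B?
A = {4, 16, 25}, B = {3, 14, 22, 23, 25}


A = {4, 16, 25}, B = {3, 14, 22, 23, 25}
A \ B = elements in A but not in B
A \ B = {4, 16}
Checking if 3 ∈ A \ B
3 is not in A \ B → False

3 ∉ A \ B


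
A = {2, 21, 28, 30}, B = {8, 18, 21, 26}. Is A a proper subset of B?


A ⊂ B requires: A ⊆ B AND A ≠ B.
A ⊆ B? No
A ⊄ B, so A is not a proper subset.

No, A is not a proper subset of B


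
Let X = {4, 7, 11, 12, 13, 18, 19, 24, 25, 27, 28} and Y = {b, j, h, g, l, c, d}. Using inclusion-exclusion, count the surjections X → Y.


n = |X| = 11, k = |Y| = 7. Surjections via inclusion-exclusion:
S(n,k) = Σ(-1)^i × C(k,i) × (k-i)^n, i=0 to k
i=0: (-1)^0×C(7,0)×7^11 = 1977326743
i=1: (-1)^1×C(7,1)×6^11 = -2539579392
i=2: (-1)^2×C(7,2)×5^11 = 1025390625
i=3: (-1)^3×C(7,3)×4^11 = -146800640
i=4: (-1)^4×C(7,4)×3^11 = 6200145
i=5: (-1)^5×C(7,5)×2^11 = -43008
i=6: (-1)^6×C(7,6)×1^11 = 7
i=7: (-1)^7×C(7,7)×0^11 = 0
Total = 322494480

Number of surjections = 322494480


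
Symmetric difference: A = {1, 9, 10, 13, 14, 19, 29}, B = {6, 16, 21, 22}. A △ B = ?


A △ B = (A \ B) ∪ (B \ A) = elements in exactly one of A or B
A \ B = {1, 9, 10, 13, 14, 19, 29}
B \ A = {6, 16, 21, 22}
A △ B = {1, 6, 9, 10, 13, 14, 16, 19, 21, 22, 29}

A △ B = {1, 6, 9, 10, 13, 14, 16, 19, 21, 22, 29}


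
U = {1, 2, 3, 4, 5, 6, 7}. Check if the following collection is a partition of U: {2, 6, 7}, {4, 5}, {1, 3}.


A partition requires: (1) non-empty parts, (2) pairwise disjoint, (3) union = U
Parts: {2, 6, 7}, {4, 5}, {1, 3}
Union of parts: {1, 2, 3, 4, 5, 6, 7}
U = {1, 2, 3, 4, 5, 6, 7}
All non-empty? True
Pairwise disjoint? True
Covers U? True

Yes, valid partition


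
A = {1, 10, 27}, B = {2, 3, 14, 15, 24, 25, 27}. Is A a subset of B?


A ⊆ B means every element of A is in B.
Elements in A not in B: {1, 10}
So A ⊄ B.

No, A ⊄ B


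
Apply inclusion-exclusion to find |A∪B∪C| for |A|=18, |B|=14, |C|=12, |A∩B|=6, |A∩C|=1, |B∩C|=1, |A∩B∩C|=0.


|A∪B∪C| = |A|+|B|+|C| - |A∩B|-|A∩C|-|B∩C| + |A∩B∩C|
= 18+14+12 - 6-1-1 + 0
= 44 - 8 + 0
= 36

|A ∪ B ∪ C| = 36


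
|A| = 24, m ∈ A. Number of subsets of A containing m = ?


Subsets of A containing m correspond to subsets of A \ {m}, which has 23 elements.
Count = 2^(n-1) = 2^23
= 8388608

Number of subsets containing m = 8388608


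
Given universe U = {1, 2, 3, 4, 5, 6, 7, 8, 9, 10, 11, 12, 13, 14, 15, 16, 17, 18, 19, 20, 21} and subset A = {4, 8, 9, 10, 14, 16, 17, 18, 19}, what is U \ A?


Aᶜ = U \ A = elements in U but not in A
U = {1, 2, 3, 4, 5, 6, 7, 8, 9, 10, 11, 12, 13, 14, 15, 16, 17, 18, 19, 20, 21}
A = {4, 8, 9, 10, 14, 16, 17, 18, 19}
Aᶜ = {1, 2, 3, 5, 6, 7, 11, 12, 13, 15, 20, 21}

Aᶜ = {1, 2, 3, 5, 6, 7, 11, 12, 13, 15, 20, 21}


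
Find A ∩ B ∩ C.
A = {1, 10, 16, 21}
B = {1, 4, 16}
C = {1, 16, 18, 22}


A ∩ B = {1, 16}
(A ∩ B) ∩ C = {1, 16}

A ∩ B ∩ C = {1, 16}


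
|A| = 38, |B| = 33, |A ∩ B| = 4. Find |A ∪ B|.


|A ∪ B| = |A| + |B| - |A ∩ B|
= 38 + 33 - 4
= 67

|A ∪ B| = 67


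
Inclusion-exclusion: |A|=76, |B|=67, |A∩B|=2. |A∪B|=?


|A ∪ B| = |A| + |B| - |A ∩ B|
= 76 + 67 - 2
= 141

|A ∪ B| = 141


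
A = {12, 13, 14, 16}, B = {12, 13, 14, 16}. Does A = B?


Two sets are equal iff they have exactly the same elements.
A = {12, 13, 14, 16}
B = {12, 13, 14, 16}
Same elements → A = B

Yes, A = B


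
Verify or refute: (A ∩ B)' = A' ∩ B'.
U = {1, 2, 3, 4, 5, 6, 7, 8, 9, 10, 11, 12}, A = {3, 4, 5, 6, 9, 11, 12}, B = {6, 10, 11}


LHS: A ∩ B = {6, 11}
(A ∩ B)' = U \ (A ∩ B) = {1, 2, 3, 4, 5, 7, 8, 9, 10, 12}
A' = {1, 2, 7, 8, 10}, B' = {1, 2, 3, 4, 5, 7, 8, 9, 12}
Claimed RHS: A' ∩ B' = {1, 2, 7, 8}
Identity is INVALID: LHS = {1, 2, 3, 4, 5, 7, 8, 9, 10, 12} but the RHS claimed here equals {1, 2, 7, 8}. The correct form is (A ∩ B)' = A' ∪ B'.

Identity is invalid: (A ∩ B)' = {1, 2, 3, 4, 5, 7, 8, 9, 10, 12} but A' ∩ B' = {1, 2, 7, 8}. The correct De Morgan law is (A ∩ B)' = A' ∪ B'.


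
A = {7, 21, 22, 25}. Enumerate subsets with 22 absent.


A subset of A that omits 22 is a subset of A \ {22}, so there are 2^(n-1) = 2^3 = 8 of them.
Subsets excluding 22: ∅, {7}, {21}, {25}, {7, 21}, {7, 25}, {21, 25}, {7, 21, 25}

Subsets excluding 22 (8 total): ∅, {7}, {21}, {25}, {7, 21}, {7, 25}, {21, 25}, {7, 21, 25}


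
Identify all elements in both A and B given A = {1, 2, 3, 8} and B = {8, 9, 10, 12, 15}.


A = {1, 2, 3, 8}
B = {8, 9, 10, 12, 15}
Region: in both A and B
Elements: {8}

Elements in both A and B: {8}


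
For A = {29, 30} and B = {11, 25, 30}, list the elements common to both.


A ∩ B = elements in both A and B
A = {29, 30}
B = {11, 25, 30}
A ∩ B = {30}

A ∩ B = {30}


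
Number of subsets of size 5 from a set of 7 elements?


C(n,k) = n! / (k!(n-k)!)
C(7,5) = 7! / (5!2!)
= 21

C(7,5) = 21


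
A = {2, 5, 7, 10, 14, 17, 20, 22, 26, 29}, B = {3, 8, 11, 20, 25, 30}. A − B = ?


A \ B = elements in A but not in B
A = {2, 5, 7, 10, 14, 17, 20, 22, 26, 29}
B = {3, 8, 11, 20, 25, 30}
Remove from A any elements in B
A \ B = {2, 5, 7, 10, 14, 17, 22, 26, 29}

A \ B = {2, 5, 7, 10, 14, 17, 22, 26, 29}


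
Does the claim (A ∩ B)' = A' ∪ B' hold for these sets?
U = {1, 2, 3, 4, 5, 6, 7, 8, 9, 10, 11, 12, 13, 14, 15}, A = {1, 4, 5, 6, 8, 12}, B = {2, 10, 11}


LHS: A ∩ B = ∅
(A ∩ B)' = U \ (A ∩ B) = {1, 2, 3, 4, 5, 6, 7, 8, 9, 10, 11, 12, 13, 14, 15}
A' = {2, 3, 7, 9, 10, 11, 13, 14, 15}, B' = {1, 3, 4, 5, 6, 7, 8, 9, 12, 13, 14, 15}
Claimed RHS: A' ∪ B' = {1, 2, 3, 4, 5, 6, 7, 8, 9, 10, 11, 12, 13, 14, 15}
Identity is VALID: LHS = RHS = {1, 2, 3, 4, 5, 6, 7, 8, 9, 10, 11, 12, 13, 14, 15} ✓

Identity is valid. (A ∩ B)' = A' ∪ B' = {1, 2, 3, 4, 5, 6, 7, 8, 9, 10, 11, 12, 13, 14, 15}


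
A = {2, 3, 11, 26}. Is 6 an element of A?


A = {2, 3, 11, 26}
Checking if 6 is in A
6 is not in A → False

6 ∉ A


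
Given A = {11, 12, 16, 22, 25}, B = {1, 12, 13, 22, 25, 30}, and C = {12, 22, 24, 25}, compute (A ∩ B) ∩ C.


A ∩ B = {12, 22, 25}
(A ∩ B) ∩ C = {12, 22, 25}

A ∩ B ∩ C = {12, 22, 25}


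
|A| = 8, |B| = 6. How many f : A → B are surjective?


n = |A| = 8, k = |B| = 6. Surjections via inclusion-exclusion:
S(n,k) = Σ(-1)^i × C(k,i) × (k-i)^n, i=0 to k
i=0: (-1)^0×C(6,0)×6^8 = 1679616
i=1: (-1)^1×C(6,1)×5^8 = -2343750
i=2: (-1)^2×C(6,2)×4^8 = 983040
i=3: (-1)^3×C(6,3)×3^8 = -131220
i=4: (-1)^4×C(6,4)×2^8 = 3840
i=5: (-1)^5×C(6,5)×1^8 = -6
i=6: (-1)^6×C(6,6)×0^8 = 0
Total = 191520

Number of surjections = 191520


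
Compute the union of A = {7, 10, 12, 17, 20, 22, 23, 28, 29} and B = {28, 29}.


A ∪ B = all elements in A or B (or both)
A = {7, 10, 12, 17, 20, 22, 23, 28, 29}
B = {28, 29}
A ∪ B = {7, 10, 12, 17, 20, 22, 23, 28, 29}

A ∪ B = {7, 10, 12, 17, 20, 22, 23, 28, 29}


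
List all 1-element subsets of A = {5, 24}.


|A| = 2, so A has C(2,1) = 2 subsets of size 1.
Enumerate by choosing 1 elements from A at a time:
{5}, {24}

1-element subsets (2 total): {5}, {24}


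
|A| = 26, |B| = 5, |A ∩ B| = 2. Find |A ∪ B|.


|A ∪ B| = |A| + |B| - |A ∩ B|
= 26 + 5 - 2
= 29

|A ∪ B| = 29


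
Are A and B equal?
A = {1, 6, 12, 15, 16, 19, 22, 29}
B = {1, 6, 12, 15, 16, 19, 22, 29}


Two sets are equal iff they have exactly the same elements.
A = {1, 6, 12, 15, 16, 19, 22, 29}
B = {1, 6, 12, 15, 16, 19, 22, 29}
Same elements → A = B

Yes, A = B


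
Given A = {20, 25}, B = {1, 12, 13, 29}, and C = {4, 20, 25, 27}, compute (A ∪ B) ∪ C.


A ∪ B = {1, 12, 13, 20, 25, 29}
(A ∪ B) ∪ C = {1, 4, 12, 13, 20, 25, 27, 29}

A ∪ B ∪ C = {1, 4, 12, 13, 20, 25, 27, 29}


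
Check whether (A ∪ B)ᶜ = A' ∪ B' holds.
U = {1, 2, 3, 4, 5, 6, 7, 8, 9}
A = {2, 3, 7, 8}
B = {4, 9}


LHS: A ∪ B = {2, 3, 4, 7, 8, 9}
(A ∪ B)' = U \ (A ∪ B) = {1, 5, 6}
A' = {1, 4, 5, 6, 9}, B' = {1, 2, 3, 5, 6, 7, 8}
Claimed RHS: A' ∪ B' = {1, 2, 3, 4, 5, 6, 7, 8, 9}
Identity is INVALID: LHS = {1, 5, 6} but the RHS claimed here equals {1, 2, 3, 4, 5, 6, 7, 8, 9}. The correct form is (A ∪ B)' = A' ∩ B'.

Identity is invalid: (A ∪ B)' = {1, 5, 6} but A' ∪ B' = {1, 2, 3, 4, 5, 6, 7, 8, 9}. The correct De Morgan law is (A ∪ B)' = A' ∩ B'.


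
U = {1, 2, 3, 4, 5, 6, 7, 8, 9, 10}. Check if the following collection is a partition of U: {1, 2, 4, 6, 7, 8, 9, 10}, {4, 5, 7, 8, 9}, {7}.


A partition requires: (1) non-empty parts, (2) pairwise disjoint, (3) union = U
Parts: {1, 2, 4, 6, 7, 8, 9, 10}, {4, 5, 7, 8, 9}, {7}
Union of parts: {1, 2, 4, 5, 6, 7, 8, 9, 10}
U = {1, 2, 3, 4, 5, 6, 7, 8, 9, 10}
All non-empty? True
Pairwise disjoint? False
Covers U? False

No, not a valid partition


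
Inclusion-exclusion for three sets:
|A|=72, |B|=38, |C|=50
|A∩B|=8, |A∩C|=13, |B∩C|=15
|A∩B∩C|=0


|A∪B∪C| = |A|+|B|+|C| - |A∩B|-|A∩C|-|B∩C| + |A∩B∩C|
= 72+38+50 - 8-13-15 + 0
= 160 - 36 + 0
= 124

|A ∪ B ∪ C| = 124


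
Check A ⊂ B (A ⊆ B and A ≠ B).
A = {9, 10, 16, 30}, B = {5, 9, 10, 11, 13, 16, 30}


A ⊂ B requires: A ⊆ B AND A ≠ B.
A ⊆ B? Yes
A = B? No
A ⊂ B: Yes (A is a proper subset of B)

Yes, A ⊂ B


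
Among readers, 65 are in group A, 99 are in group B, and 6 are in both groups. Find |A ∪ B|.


|A ∪ B| = |A| + |B| - |A ∩ B|
= 65 + 99 - 6
= 158

|A ∪ B| = 158


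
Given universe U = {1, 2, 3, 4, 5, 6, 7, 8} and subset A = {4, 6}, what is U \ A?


Aᶜ = U \ A = elements in U but not in A
U = {1, 2, 3, 4, 5, 6, 7, 8}
A = {4, 6}
Aᶜ = {1, 2, 3, 5, 7, 8}

Aᶜ = {1, 2, 3, 5, 7, 8}


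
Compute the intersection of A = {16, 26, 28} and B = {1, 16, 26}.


A ∩ B = elements in both A and B
A = {16, 26, 28}
B = {1, 16, 26}
A ∩ B = {16, 26}

A ∩ B = {16, 26}


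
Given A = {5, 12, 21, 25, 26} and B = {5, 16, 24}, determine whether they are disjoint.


Disjoint means A ∩ B = ∅.
A ∩ B = {5}
A ∩ B ≠ ∅, so A and B are NOT disjoint.

No, A and B are not disjoint (A ∩ B = {5})


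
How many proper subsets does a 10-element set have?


Total subsets = 2^n = 2^10 = 1024
Proper subsets exclude the set itself: 2^n - 1
= 1024 - 1
= 1023

Number of proper subsets = 1023


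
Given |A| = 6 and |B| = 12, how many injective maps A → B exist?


An injection sends each of |A| = 6 inputs to a distinct output in B.
# injections = |B|·(|B|-1)·…·(|B|-|A|+1) = 12! / (12 - 6)!
= 12 × 11 × 10 × 9 × 8 × 7
= 665280

Number of injections = 665280


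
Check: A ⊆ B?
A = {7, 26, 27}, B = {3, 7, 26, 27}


A ⊆ B means every element of A is in B.
All elements of A are in B.
So A ⊆ B.

Yes, A ⊆ B


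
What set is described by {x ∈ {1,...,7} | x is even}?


Checking each candidate:
Condition: even numbers in {1,...,7}
Result = {2, 4, 6}

{2, 4, 6}


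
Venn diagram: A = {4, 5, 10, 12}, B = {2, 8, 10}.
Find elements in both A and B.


A = {4, 5, 10, 12}
B = {2, 8, 10}
Region: in both A and B
Elements: {10}

Elements in both A and B: {10}


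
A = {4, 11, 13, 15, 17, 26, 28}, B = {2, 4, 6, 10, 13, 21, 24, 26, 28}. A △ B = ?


A △ B = (A \ B) ∪ (B \ A) = elements in exactly one of A or B
A \ B = {11, 15, 17}
B \ A = {2, 6, 10, 21, 24}
A △ B = {2, 6, 10, 11, 15, 17, 21, 24}

A △ B = {2, 6, 10, 11, 15, 17, 21, 24}


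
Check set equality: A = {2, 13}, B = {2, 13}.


Two sets are equal iff they have exactly the same elements.
A = {2, 13}
B = {2, 13}
Same elements → A = B

Yes, A = B


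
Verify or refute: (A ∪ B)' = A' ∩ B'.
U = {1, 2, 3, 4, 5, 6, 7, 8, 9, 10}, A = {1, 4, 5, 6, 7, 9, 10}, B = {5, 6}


LHS: A ∪ B = {1, 4, 5, 6, 7, 9, 10}
(A ∪ B)' = U \ (A ∪ B) = {2, 3, 8}
A' = {2, 3, 8}, B' = {1, 2, 3, 4, 7, 8, 9, 10}
Claimed RHS: A' ∩ B' = {2, 3, 8}
Identity is VALID: LHS = RHS = {2, 3, 8} ✓

Identity is valid. (A ∪ B)' = A' ∩ B' = {2, 3, 8}


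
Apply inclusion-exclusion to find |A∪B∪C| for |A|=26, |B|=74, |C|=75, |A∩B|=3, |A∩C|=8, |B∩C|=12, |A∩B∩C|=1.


|A∪B∪C| = |A|+|B|+|C| - |A∩B|-|A∩C|-|B∩C| + |A∩B∩C|
= 26+74+75 - 3-8-12 + 1
= 175 - 23 + 1
= 153

|A ∪ B ∪ C| = 153


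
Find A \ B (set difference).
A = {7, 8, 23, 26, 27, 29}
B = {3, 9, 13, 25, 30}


A \ B = elements in A but not in B
A = {7, 8, 23, 26, 27, 29}
B = {3, 9, 13, 25, 30}
Remove from A any elements in B
A \ B = {7, 8, 23, 26, 27, 29}

A \ B = {7, 8, 23, 26, 27, 29}


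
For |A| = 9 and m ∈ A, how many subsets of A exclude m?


Subsets of A avoiding m are subsets of A \ {m}, which has 8 elements.
Count = 2^(n-1) = 2^8
= 256

Number of subsets avoiding m = 256


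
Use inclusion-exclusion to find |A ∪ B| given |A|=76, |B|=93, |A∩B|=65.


|A ∪ B| = |A| + |B| - |A ∩ B|
= 76 + 93 - 65
= 104

|A ∪ B| = 104


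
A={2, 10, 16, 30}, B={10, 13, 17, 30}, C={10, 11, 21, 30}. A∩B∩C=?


A ∩ B = {10, 30}
(A ∩ B) ∩ C = {10, 30}

A ∩ B ∩ C = {10, 30}


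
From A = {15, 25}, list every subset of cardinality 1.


|A| = 2, so A has C(2,1) = 2 subsets of size 1.
Enumerate by choosing 1 elements from A at a time:
{15}, {25}

1-element subsets (2 total): {15}, {25}


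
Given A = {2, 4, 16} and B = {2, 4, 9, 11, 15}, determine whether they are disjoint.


Disjoint means A ∩ B = ∅.
A ∩ B = {2, 4}
A ∩ B ≠ ∅, so A and B are NOT disjoint.

No, A and B are not disjoint (A ∩ B = {2, 4})


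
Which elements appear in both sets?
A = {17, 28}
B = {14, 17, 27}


A ∩ B = elements in both A and B
A = {17, 28}
B = {14, 17, 27}
A ∩ B = {17}

A ∩ B = {17}


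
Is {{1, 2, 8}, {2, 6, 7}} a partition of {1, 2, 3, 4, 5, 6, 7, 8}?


A partition requires: (1) non-empty parts, (2) pairwise disjoint, (3) union = U
Parts: {1, 2, 8}, {2, 6, 7}
Union of parts: {1, 2, 6, 7, 8}
U = {1, 2, 3, 4, 5, 6, 7, 8}
All non-empty? True
Pairwise disjoint? False
Covers U? False

No, not a valid partition


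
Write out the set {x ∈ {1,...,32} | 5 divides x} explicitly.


Checking each candidate:
Condition: multiples of 5 in {1,...,32}
Result = {5, 10, 15, 20, 25, 30}

{5, 10, 15, 20, 25, 30}


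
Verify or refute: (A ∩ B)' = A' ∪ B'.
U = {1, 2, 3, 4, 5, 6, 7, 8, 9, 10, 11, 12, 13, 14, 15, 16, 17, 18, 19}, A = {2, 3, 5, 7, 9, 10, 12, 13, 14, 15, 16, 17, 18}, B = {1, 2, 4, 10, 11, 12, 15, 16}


LHS: A ∩ B = {2, 10, 12, 15, 16}
(A ∩ B)' = U \ (A ∩ B) = {1, 3, 4, 5, 6, 7, 8, 9, 11, 13, 14, 17, 18, 19}
A' = {1, 4, 6, 8, 11, 19}, B' = {3, 5, 6, 7, 8, 9, 13, 14, 17, 18, 19}
Claimed RHS: A' ∪ B' = {1, 3, 4, 5, 6, 7, 8, 9, 11, 13, 14, 17, 18, 19}
Identity is VALID: LHS = RHS = {1, 3, 4, 5, 6, 7, 8, 9, 11, 13, 14, 17, 18, 19} ✓

Identity is valid. (A ∩ B)' = A' ∪ B' = {1, 3, 4, 5, 6, 7, 8, 9, 11, 13, 14, 17, 18, 19}


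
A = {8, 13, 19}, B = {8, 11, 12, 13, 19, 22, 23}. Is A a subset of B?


A ⊆ B means every element of A is in B.
All elements of A are in B.
So A ⊆ B.

Yes, A ⊆ B


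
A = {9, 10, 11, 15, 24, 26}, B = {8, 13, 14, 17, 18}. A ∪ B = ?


A ∪ B = all elements in A or B (or both)
A = {9, 10, 11, 15, 24, 26}
B = {8, 13, 14, 17, 18}
A ∪ B = {8, 9, 10, 11, 13, 14, 15, 17, 18, 24, 26}

A ∪ B = {8, 9, 10, 11, 13, 14, 15, 17, 18, 24, 26}


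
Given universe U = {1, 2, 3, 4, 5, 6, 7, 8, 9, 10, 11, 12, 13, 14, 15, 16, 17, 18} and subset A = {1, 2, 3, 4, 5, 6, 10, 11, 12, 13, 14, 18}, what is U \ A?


Aᶜ = U \ A = elements in U but not in A
U = {1, 2, 3, 4, 5, 6, 7, 8, 9, 10, 11, 12, 13, 14, 15, 16, 17, 18}
A = {1, 2, 3, 4, 5, 6, 10, 11, 12, 13, 14, 18}
Aᶜ = {7, 8, 9, 15, 16, 17}

Aᶜ = {7, 8, 9, 15, 16, 17}


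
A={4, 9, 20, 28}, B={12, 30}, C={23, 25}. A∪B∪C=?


A ∪ B = {4, 9, 12, 20, 28, 30}
(A ∪ B) ∪ C = {4, 9, 12, 20, 23, 25, 28, 30}

A ∪ B ∪ C = {4, 9, 12, 20, 23, 25, 28, 30}


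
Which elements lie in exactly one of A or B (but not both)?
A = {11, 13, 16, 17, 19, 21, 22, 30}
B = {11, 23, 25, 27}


A △ B = (A \ B) ∪ (B \ A) = elements in exactly one of A or B
A \ B = {13, 16, 17, 19, 21, 22, 30}
B \ A = {23, 25, 27}
A △ B = {13, 16, 17, 19, 21, 22, 23, 25, 27, 30}

A △ B = {13, 16, 17, 19, 21, 22, 23, 25, 27, 30}


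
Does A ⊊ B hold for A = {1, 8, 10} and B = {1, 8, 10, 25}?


A ⊂ B requires: A ⊆ B AND A ≠ B.
A ⊆ B? Yes
A = B? No
A ⊂ B: Yes (A is a proper subset of B)

Yes, A ⊂ B


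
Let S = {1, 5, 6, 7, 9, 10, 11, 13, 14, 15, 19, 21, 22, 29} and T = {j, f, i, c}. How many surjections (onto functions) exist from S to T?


n = |S| = 14, k = |T| = 4. Surjections via inclusion-exclusion:
S(n,k) = Σ(-1)^i × C(k,i) × (k-i)^n, i=0 to k
i=0: (-1)^0×C(4,0)×4^14 = 268435456
i=1: (-1)^1×C(4,1)×3^14 = -19131876
i=2: (-1)^2×C(4,2)×2^14 = 98304
i=3: (-1)^3×C(4,3)×1^14 = -4
i=4: (-1)^4×C(4,4)×0^14 = 0
Total = 249401880

Number of surjections = 249401880


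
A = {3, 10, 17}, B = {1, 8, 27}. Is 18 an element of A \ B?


A = {3, 10, 17}, B = {1, 8, 27}
A \ B = elements in A but not in B
A \ B = {3, 10, 17}
Checking if 18 ∈ A \ B
18 is not in A \ B → False

18 ∉ A \ B


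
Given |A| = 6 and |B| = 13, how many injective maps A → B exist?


An injection sends each of |A| = 6 inputs to a distinct output in B.
# injections = |B|·(|B|-1)·…·(|B|-|A|+1) = 13! / (13 - 6)!
= 13 × 12 × 11 × 10 × 9 × 8
= 1235520

Number of injections = 1235520


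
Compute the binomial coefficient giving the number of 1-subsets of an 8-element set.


C(n,k) = n! / (k!(n-k)!)
C(8,1) = 8! / (1!7!)
= 8

C(8,1) = 8


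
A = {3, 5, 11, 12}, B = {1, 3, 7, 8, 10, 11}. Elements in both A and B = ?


A = {3, 5, 11, 12}
B = {1, 3, 7, 8, 10, 11}
Region: in both A and B
Elements: {3, 11}

Elements in both A and B: {3, 11}


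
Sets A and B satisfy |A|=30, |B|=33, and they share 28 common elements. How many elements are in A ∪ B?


|A ∪ B| = |A| + |B| - |A ∩ B|
= 30 + 33 - 28
= 35

|A ∪ B| = 35


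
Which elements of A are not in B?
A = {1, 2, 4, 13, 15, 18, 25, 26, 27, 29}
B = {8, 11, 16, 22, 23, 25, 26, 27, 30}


A \ B = elements in A but not in B
A = {1, 2, 4, 13, 15, 18, 25, 26, 27, 29}
B = {8, 11, 16, 22, 23, 25, 26, 27, 30}
Remove from A any elements in B
A \ B = {1, 2, 4, 13, 15, 18, 29}

A \ B = {1, 2, 4, 13, 15, 18, 29}


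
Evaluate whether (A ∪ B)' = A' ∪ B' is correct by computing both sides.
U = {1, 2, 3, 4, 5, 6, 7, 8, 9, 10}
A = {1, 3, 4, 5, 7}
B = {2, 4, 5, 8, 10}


LHS: A ∪ B = {1, 2, 3, 4, 5, 7, 8, 10}
(A ∪ B)' = U \ (A ∪ B) = {6, 9}
A' = {2, 6, 8, 9, 10}, B' = {1, 3, 6, 7, 9}
Claimed RHS: A' ∪ B' = {1, 2, 3, 6, 7, 8, 9, 10}
Identity is INVALID: LHS = {6, 9} but the RHS claimed here equals {1, 2, 3, 6, 7, 8, 9, 10}. The correct form is (A ∪ B)' = A' ∩ B'.

Identity is invalid: (A ∪ B)' = {6, 9} but A' ∪ B' = {1, 2, 3, 6, 7, 8, 9, 10}. The correct De Morgan law is (A ∪ B)' = A' ∩ B'.


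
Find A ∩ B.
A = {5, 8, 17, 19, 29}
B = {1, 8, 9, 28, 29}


A ∩ B = elements in both A and B
A = {5, 8, 17, 19, 29}
B = {1, 8, 9, 28, 29}
A ∩ B = {8, 29}

A ∩ B = {8, 29}


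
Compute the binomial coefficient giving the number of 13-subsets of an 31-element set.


C(n,k) = n! / (k!(n-k)!)
C(31,13) = 31! / (13!18!)
= 206253075

C(31,13) = 206253075


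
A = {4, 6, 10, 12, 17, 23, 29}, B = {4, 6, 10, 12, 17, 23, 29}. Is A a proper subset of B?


A ⊂ B requires: A ⊆ B AND A ≠ B.
A ⊆ B? Yes
A = B? Yes
A = B, so A is not a PROPER subset.

No, A is not a proper subset of B


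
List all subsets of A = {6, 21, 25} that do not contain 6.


A subset of A that omits 6 is a subset of A \ {6}, so there are 2^(n-1) = 2^2 = 4 of them.
Subsets excluding 6: ∅, {21}, {25}, {21, 25}

Subsets excluding 6 (4 total): ∅, {21}, {25}, {21, 25}


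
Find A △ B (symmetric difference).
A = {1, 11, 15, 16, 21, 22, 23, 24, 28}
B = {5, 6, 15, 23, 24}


A △ B = (A \ B) ∪ (B \ A) = elements in exactly one of A or B
A \ B = {1, 11, 16, 21, 22, 28}
B \ A = {5, 6}
A △ B = {1, 5, 6, 11, 16, 21, 22, 28}

A △ B = {1, 5, 6, 11, 16, 21, 22, 28}


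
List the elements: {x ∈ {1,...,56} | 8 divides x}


Checking each candidate:
Condition: multiples of 8 in {1,...,56}
Result = {8, 16, 24, 32, 40, 48, 56}

{8, 16, 24, 32, 40, 48, 56}


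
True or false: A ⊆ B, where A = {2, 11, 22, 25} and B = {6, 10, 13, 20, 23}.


A ⊆ B means every element of A is in B.
Elements in A not in B: {2, 11, 22, 25}
So A ⊄ B.

No, A ⊄ B


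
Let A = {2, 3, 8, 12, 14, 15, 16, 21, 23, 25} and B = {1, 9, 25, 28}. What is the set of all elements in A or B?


A ∪ B = all elements in A or B (or both)
A = {2, 3, 8, 12, 14, 15, 16, 21, 23, 25}
B = {1, 9, 25, 28}
A ∪ B = {1, 2, 3, 8, 9, 12, 14, 15, 16, 21, 23, 25, 28}

A ∪ B = {1, 2, 3, 8, 9, 12, 14, 15, 16, 21, 23, 25, 28}


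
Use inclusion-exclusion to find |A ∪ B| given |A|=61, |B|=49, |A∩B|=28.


|A ∪ B| = |A| + |B| - |A ∩ B|
= 61 + 49 - 28
= 82

|A ∪ B| = 82


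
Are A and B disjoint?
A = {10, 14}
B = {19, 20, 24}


Disjoint means A ∩ B = ∅.
A ∩ B = ∅
A ∩ B = ∅, so A and B are disjoint.

Yes, A and B are disjoint


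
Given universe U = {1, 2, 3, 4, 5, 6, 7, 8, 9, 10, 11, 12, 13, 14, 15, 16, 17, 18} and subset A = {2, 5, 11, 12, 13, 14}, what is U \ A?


Aᶜ = U \ A = elements in U but not in A
U = {1, 2, 3, 4, 5, 6, 7, 8, 9, 10, 11, 12, 13, 14, 15, 16, 17, 18}
A = {2, 5, 11, 12, 13, 14}
Aᶜ = {1, 3, 4, 6, 7, 8, 9, 10, 15, 16, 17, 18}

Aᶜ = {1, 3, 4, 6, 7, 8, 9, 10, 15, 16, 17, 18}


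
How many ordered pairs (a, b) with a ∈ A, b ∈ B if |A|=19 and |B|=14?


|A × B| = |A| × |B|
= 19 × 14
= 266

|A × B| = 266


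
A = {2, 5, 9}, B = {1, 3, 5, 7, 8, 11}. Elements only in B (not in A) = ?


A = {2, 5, 9}
B = {1, 3, 5, 7, 8, 11}
Region: only in B (not in A)
Elements: {1, 3, 7, 8, 11}

Elements only in B (not in A): {1, 3, 7, 8, 11}


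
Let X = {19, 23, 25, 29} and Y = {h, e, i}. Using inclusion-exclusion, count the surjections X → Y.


n = |X| = 4, k = |Y| = 3. Surjections via inclusion-exclusion:
S(n,k) = Σ(-1)^i × C(k,i) × (k-i)^n, i=0 to k
i=0: (-1)^0×C(3,0)×3^4 = 81
i=1: (-1)^1×C(3,1)×2^4 = -48
i=2: (-1)^2×C(3,2)×1^4 = 3
i=3: (-1)^3×C(3,3)×0^4 = 0
Total = 36

Number of surjections = 36


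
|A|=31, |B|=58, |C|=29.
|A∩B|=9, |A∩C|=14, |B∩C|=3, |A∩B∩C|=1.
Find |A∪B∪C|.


|A∪B∪C| = |A|+|B|+|C| - |A∩B|-|A∩C|-|B∩C| + |A∩B∩C|
= 31+58+29 - 9-14-3 + 1
= 118 - 26 + 1
= 93

|A ∪ B ∪ C| = 93


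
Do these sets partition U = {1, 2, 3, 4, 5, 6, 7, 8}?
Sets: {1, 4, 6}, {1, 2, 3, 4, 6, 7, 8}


A partition requires: (1) non-empty parts, (2) pairwise disjoint, (3) union = U
Parts: {1, 4, 6}, {1, 2, 3, 4, 6, 7, 8}
Union of parts: {1, 2, 3, 4, 6, 7, 8}
U = {1, 2, 3, 4, 5, 6, 7, 8}
All non-empty? True
Pairwise disjoint? False
Covers U? False

No, not a valid partition


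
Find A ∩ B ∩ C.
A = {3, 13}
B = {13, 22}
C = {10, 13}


A ∩ B = {13}
(A ∩ B) ∩ C = {13}

A ∩ B ∩ C = {13}


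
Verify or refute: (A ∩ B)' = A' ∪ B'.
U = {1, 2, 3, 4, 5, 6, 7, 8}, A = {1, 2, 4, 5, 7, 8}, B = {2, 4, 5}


LHS: A ∩ B = {2, 4, 5}
(A ∩ B)' = U \ (A ∩ B) = {1, 3, 6, 7, 8}
A' = {3, 6}, B' = {1, 3, 6, 7, 8}
Claimed RHS: A' ∪ B' = {1, 3, 6, 7, 8}
Identity is VALID: LHS = RHS = {1, 3, 6, 7, 8} ✓

Identity is valid. (A ∩ B)' = A' ∪ B' = {1, 3, 6, 7, 8}


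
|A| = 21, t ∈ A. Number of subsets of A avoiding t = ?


Subsets of A avoiding t are subsets of A \ {t}, which has 20 elements.
Count = 2^(n-1) = 2^20
= 1048576

Number of subsets avoiding t = 1048576


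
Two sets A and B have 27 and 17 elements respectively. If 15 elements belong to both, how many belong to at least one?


|A ∪ B| = |A| + |B| - |A ∩ B|
= 27 + 17 - 15
= 29

|A ∪ B| = 29


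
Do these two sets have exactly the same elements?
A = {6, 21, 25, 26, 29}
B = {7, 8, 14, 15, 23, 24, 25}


Two sets are equal iff they have exactly the same elements.
A = {6, 21, 25, 26, 29}
B = {7, 8, 14, 15, 23, 24, 25}
Differences: {6, 7, 8, 14, 15, 21, 23, 24, 26, 29}
A ≠ B

No, A ≠ B


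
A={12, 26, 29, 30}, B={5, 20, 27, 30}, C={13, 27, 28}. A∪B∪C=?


A ∪ B = {5, 12, 20, 26, 27, 29, 30}
(A ∪ B) ∪ C = {5, 12, 13, 20, 26, 27, 28, 29, 30}

A ∪ B ∪ C = {5, 12, 13, 20, 26, 27, 28, 29, 30}


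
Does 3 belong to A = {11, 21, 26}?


A = {11, 21, 26}
Checking if 3 is in A
3 is not in A → False

3 ∉ A


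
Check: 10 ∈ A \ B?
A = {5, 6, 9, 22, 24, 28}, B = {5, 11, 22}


A = {5, 6, 9, 22, 24, 28}, B = {5, 11, 22}
A \ B = elements in A but not in B
A \ B = {6, 9, 24, 28}
Checking if 10 ∈ A \ B
10 is not in A \ B → False

10 ∉ A \ B


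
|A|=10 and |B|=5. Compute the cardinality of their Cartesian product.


|A × B| = |A| × |B|
= 10 × 5
= 50

|A × B| = 50


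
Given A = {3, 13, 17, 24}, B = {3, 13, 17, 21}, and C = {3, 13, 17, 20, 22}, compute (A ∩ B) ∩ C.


A ∩ B = {3, 13, 17}
(A ∩ B) ∩ C = {3, 13, 17}

A ∩ B ∩ C = {3, 13, 17}


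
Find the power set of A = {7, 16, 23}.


|A| = 3, so |P(A)| = 2^3 = 8
Enumerate subsets by cardinality (0 to 3):
∅, {7}, {16}, {23}, {7, 16}, {7, 23}, {16, 23}, {7, 16, 23}

P(A) has 8 subsets: ∅, {7}, {16}, {23}, {7, 16}, {7, 23}, {16, 23}, {7, 16, 23}


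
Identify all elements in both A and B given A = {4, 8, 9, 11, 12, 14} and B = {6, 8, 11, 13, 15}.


A = {4, 8, 9, 11, 12, 14}
B = {6, 8, 11, 13, 15}
Region: in both A and B
Elements: {8, 11}

Elements in both A and B: {8, 11}


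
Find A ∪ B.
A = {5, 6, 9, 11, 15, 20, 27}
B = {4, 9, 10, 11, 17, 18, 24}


A ∪ B = all elements in A or B (or both)
A = {5, 6, 9, 11, 15, 20, 27}
B = {4, 9, 10, 11, 17, 18, 24}
A ∪ B = {4, 5, 6, 9, 10, 11, 15, 17, 18, 20, 24, 27}

A ∪ B = {4, 5, 6, 9, 10, 11, 15, 17, 18, 20, 24, 27}


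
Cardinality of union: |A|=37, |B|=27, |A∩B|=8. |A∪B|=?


|A ∪ B| = |A| + |B| - |A ∩ B|
= 37 + 27 - 8
= 56

|A ∪ B| = 56


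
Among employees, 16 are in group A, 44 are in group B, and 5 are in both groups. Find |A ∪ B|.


|A ∪ B| = |A| + |B| - |A ∩ B|
= 16 + 44 - 5
= 55

|A ∪ B| = 55


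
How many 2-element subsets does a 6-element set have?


C(n,k) = n! / (k!(n-k)!)
C(6,2) = 6! / (2!4!)
= 15

C(6,2) = 15


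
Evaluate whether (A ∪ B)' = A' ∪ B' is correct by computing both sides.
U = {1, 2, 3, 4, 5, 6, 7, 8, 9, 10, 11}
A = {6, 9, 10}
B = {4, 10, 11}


LHS: A ∪ B = {4, 6, 9, 10, 11}
(A ∪ B)' = U \ (A ∪ B) = {1, 2, 3, 5, 7, 8}
A' = {1, 2, 3, 4, 5, 7, 8, 11}, B' = {1, 2, 3, 5, 6, 7, 8, 9}
Claimed RHS: A' ∪ B' = {1, 2, 3, 4, 5, 6, 7, 8, 9, 11}
Identity is INVALID: LHS = {1, 2, 3, 5, 7, 8} but the RHS claimed here equals {1, 2, 3, 4, 5, 6, 7, 8, 9, 11}. The correct form is (A ∪ B)' = A' ∩ B'.

Identity is invalid: (A ∪ B)' = {1, 2, 3, 5, 7, 8} but A' ∪ B' = {1, 2, 3, 4, 5, 6, 7, 8, 9, 11}. The correct De Morgan law is (A ∪ B)' = A' ∩ B'.


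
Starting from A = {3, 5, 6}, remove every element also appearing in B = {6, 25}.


A \ B = elements in A but not in B
A = {3, 5, 6}
B = {6, 25}
Remove from A any elements in B
A \ B = {3, 5}

A \ B = {3, 5}


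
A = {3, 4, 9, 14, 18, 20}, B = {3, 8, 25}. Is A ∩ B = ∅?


Disjoint means A ∩ B = ∅.
A ∩ B = {3}
A ∩ B ≠ ∅, so A and B are NOT disjoint.

No, A and B are not disjoint (A ∩ B = {3})


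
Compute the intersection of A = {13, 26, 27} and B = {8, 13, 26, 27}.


A ∩ B = elements in both A and B
A = {13, 26, 27}
B = {8, 13, 26, 27}
A ∩ B = {13, 26, 27}

A ∩ B = {13, 26, 27}


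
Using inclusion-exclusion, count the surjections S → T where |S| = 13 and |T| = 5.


n = |S| = 13, k = |T| = 5. Surjections via inclusion-exclusion:
S(n,k) = Σ(-1)^i × C(k,i) × (k-i)^n, i=0 to k
i=0: (-1)^0×C(5,0)×5^13 = 1220703125
i=1: (-1)^1×C(5,1)×4^13 = -335544320
i=2: (-1)^2×C(5,2)×3^13 = 15943230
i=3: (-1)^3×C(5,3)×2^13 = -81920
i=4: (-1)^4×C(5,4)×1^13 = 5
i=5: (-1)^5×C(5,5)×0^13 = 0
Total = 901020120

Number of surjections = 901020120


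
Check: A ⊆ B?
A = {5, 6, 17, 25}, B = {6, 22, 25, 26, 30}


A ⊆ B means every element of A is in B.
Elements in A not in B: {5, 17}
So A ⊄ B.

No, A ⊄ B


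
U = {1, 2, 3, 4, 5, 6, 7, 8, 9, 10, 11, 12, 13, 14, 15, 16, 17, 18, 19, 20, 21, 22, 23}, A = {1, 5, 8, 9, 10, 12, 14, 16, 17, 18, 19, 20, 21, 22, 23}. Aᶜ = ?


Aᶜ = U \ A = elements in U but not in A
U = {1, 2, 3, 4, 5, 6, 7, 8, 9, 10, 11, 12, 13, 14, 15, 16, 17, 18, 19, 20, 21, 22, 23}
A = {1, 5, 8, 9, 10, 12, 14, 16, 17, 18, 19, 20, 21, 22, 23}
Aᶜ = {2, 3, 4, 6, 7, 11, 13, 15}

Aᶜ = {2, 3, 4, 6, 7, 11, 13, 15}


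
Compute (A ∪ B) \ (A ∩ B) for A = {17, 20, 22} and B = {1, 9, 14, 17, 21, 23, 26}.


A △ B = (A \ B) ∪ (B \ A) = elements in exactly one of A or B
A \ B = {20, 22}
B \ A = {1, 9, 14, 21, 23, 26}
A △ B = {1, 9, 14, 20, 21, 22, 23, 26}

A △ B = {1, 9, 14, 20, 21, 22, 23, 26}


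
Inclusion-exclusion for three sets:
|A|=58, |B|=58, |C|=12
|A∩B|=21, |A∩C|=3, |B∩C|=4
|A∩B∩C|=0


|A∪B∪C| = |A|+|B|+|C| - |A∩B|-|A∩C|-|B∩C| + |A∩B∩C|
= 58+58+12 - 21-3-4 + 0
= 128 - 28 + 0
= 100

|A ∪ B ∪ C| = 100


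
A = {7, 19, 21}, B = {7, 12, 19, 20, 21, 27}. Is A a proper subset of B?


A ⊂ B requires: A ⊆ B AND A ≠ B.
A ⊆ B? Yes
A = B? No
A ⊂ B: Yes (A is a proper subset of B)

Yes, A ⊂ B


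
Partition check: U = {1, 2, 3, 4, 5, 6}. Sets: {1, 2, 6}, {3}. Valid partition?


A partition requires: (1) non-empty parts, (2) pairwise disjoint, (3) union = U
Parts: {1, 2, 6}, {3}
Union of parts: {1, 2, 3, 6}
U = {1, 2, 3, 4, 5, 6}
All non-empty? True
Pairwise disjoint? True
Covers U? False

No, not a valid partition


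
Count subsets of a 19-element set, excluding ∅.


Total subsets = 2^n = 2^19 = 524288
Non-empty subsets exclude the empty set: 2^n - 1
= 524288 - 1
= 524287

Number of non-empty subsets = 524287


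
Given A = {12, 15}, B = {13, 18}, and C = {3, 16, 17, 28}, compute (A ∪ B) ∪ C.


A ∪ B = {12, 13, 15, 18}
(A ∪ B) ∪ C = {3, 12, 13, 15, 16, 17, 18, 28}

A ∪ B ∪ C = {3, 12, 13, 15, 16, 17, 18, 28}


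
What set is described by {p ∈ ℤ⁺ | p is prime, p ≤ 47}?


Checking each candidate:
Condition: primes ≤ 47
Result = {2, 3, 5, 7, 11, 13, 17, 19, 23, 29, 31, 37, 41, 43, 47}

{2, 3, 5, 7, 11, 13, 17, 19, 23, 29, 31, 37, 41, 43, 47}


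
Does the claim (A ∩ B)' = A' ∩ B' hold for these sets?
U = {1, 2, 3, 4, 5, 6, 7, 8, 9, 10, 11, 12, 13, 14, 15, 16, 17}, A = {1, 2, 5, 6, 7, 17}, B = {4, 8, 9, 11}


LHS: A ∩ B = ∅
(A ∩ B)' = U \ (A ∩ B) = {1, 2, 3, 4, 5, 6, 7, 8, 9, 10, 11, 12, 13, 14, 15, 16, 17}
A' = {3, 4, 8, 9, 10, 11, 12, 13, 14, 15, 16}, B' = {1, 2, 3, 5, 6, 7, 10, 12, 13, 14, 15, 16, 17}
Claimed RHS: A' ∩ B' = {3, 10, 12, 13, 14, 15, 16}
Identity is INVALID: LHS = {1, 2, 3, 4, 5, 6, 7, 8, 9, 10, 11, 12, 13, 14, 15, 16, 17} but the RHS claimed here equals {3, 10, 12, 13, 14, 15, 16}. The correct form is (A ∩ B)' = A' ∪ B'.

Identity is invalid: (A ∩ B)' = {1, 2, 3, 4, 5, 6, 7, 8, 9, 10, 11, 12, 13, 14, 15, 16, 17} but A' ∩ B' = {3, 10, 12, 13, 14, 15, 16}. The correct De Morgan law is (A ∩ B)' = A' ∪ B'.


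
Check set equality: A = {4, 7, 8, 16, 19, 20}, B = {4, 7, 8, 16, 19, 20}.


Two sets are equal iff they have exactly the same elements.
A = {4, 7, 8, 16, 19, 20}
B = {4, 7, 8, 16, 19, 20}
Same elements → A = B

Yes, A = B


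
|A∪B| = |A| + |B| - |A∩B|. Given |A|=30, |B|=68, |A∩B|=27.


|A ∪ B| = |A| + |B| - |A ∩ B|
= 30 + 68 - 27
= 71

|A ∪ B| = 71


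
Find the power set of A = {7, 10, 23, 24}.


|A| = 4, so |P(A)| = 2^4 = 16
Enumerate subsets by cardinality (0 to 4):
∅, {7}, {10}, {23}, {24}, {7, 10}, {7, 23}, {7, 24}, {10, 23}, {10, 24}, {23, 24}, {7, 10, 23}, {7, 10, 24}, {7, 23, 24}, {10, 23, 24}, {7, 10, 23, 24}

P(A) has 16 subsets: ∅, {7}, {10}, {23}, {24}, {7, 10}, {7, 23}, {7, 24}, {10, 23}, {10, 24}, {23, 24}, {7, 10, 23}, {7, 10, 24}, {7, 23, 24}, {10, 23, 24}, {7, 10, 23, 24}


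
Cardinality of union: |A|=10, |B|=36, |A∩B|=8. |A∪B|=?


|A ∪ B| = |A| + |B| - |A ∩ B|
= 10 + 36 - 8
= 38

|A ∪ B| = 38


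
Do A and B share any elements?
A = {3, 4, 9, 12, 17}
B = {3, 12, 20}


Disjoint means A ∩ B = ∅.
A ∩ B = {3, 12}
A ∩ B ≠ ∅, so A and B are NOT disjoint.

Yes — A and B share the element(s) of A ∩ B = {3, 12}, so they are not disjoint


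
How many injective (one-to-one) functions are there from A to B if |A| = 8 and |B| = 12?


An injection sends each of |A| = 8 inputs to a distinct output in B.
# injections = |B|·(|B|-1)·…·(|B|-|A|+1) = 12! / (12 - 8)!
= 12 × 11 × 10 × 9 × 8 × 7 × 6 × 5
= 19958400

Number of injections = 19958400


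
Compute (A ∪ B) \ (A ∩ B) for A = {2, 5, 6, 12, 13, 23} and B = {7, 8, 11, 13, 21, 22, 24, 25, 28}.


A △ B = (A \ B) ∪ (B \ A) = elements in exactly one of A or B
A \ B = {2, 5, 6, 12, 23}
B \ A = {7, 8, 11, 21, 22, 24, 25, 28}
A △ B = {2, 5, 6, 7, 8, 11, 12, 21, 22, 23, 24, 25, 28}

A △ B = {2, 5, 6, 7, 8, 11, 12, 21, 22, 23, 24, 25, 28}


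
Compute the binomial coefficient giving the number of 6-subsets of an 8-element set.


C(n,k) = n! / (k!(n-k)!)
C(8,6) = 8! / (6!2!)
= 28

C(8,6) = 28


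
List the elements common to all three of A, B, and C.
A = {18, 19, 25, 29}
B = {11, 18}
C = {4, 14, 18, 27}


A ∩ B = {18}
(A ∩ B) ∩ C = {18}

A ∩ B ∩ C = {18}


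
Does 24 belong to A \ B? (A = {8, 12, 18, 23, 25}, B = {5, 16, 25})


A = {8, 12, 18, 23, 25}, B = {5, 16, 25}
A \ B = elements in A but not in B
A \ B = {8, 12, 18, 23}
Checking if 24 ∈ A \ B
24 is not in A \ B → False

24 ∉ A \ B


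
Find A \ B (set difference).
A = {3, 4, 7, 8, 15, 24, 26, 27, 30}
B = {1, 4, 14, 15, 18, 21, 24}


A \ B = elements in A but not in B
A = {3, 4, 7, 8, 15, 24, 26, 27, 30}
B = {1, 4, 14, 15, 18, 21, 24}
Remove from A any elements in B
A \ B = {3, 7, 8, 26, 27, 30}

A \ B = {3, 7, 8, 26, 27, 30}


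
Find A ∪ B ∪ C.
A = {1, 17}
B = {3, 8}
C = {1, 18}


A ∪ B = {1, 3, 8, 17}
(A ∪ B) ∪ C = {1, 3, 8, 17, 18}

A ∪ B ∪ C = {1, 3, 8, 17, 18}


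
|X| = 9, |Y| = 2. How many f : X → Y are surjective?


n = |X| = 9, k = |Y| = 2. Surjections via inclusion-exclusion:
S(n,k) = Σ(-1)^i × C(k,i) × (k-i)^n, i=0 to k
i=0: (-1)^0×C(2,0)×2^9 = 512
i=1: (-1)^1×C(2,1)×1^9 = -2
i=2: (-1)^2×C(2,2)×0^9 = 0
Total = 510

Number of surjections = 510


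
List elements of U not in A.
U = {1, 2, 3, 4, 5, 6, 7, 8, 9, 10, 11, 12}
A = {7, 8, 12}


Aᶜ = U \ A = elements in U but not in A
U = {1, 2, 3, 4, 5, 6, 7, 8, 9, 10, 11, 12}
A = {7, 8, 12}
Aᶜ = {1, 2, 3, 4, 5, 6, 9, 10, 11}

Aᶜ = {1, 2, 3, 4, 5, 6, 9, 10, 11}


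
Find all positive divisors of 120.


Checking each candidate:
Condition: positive divisors of 120
Result = {1, 2, 3, 4, 5, 6, 8, 10, 12, 15, 20, 24, 30, 40, 60, 120}

{1, 2, 3, 4, 5, 6, 8, 10, 12, 15, 20, 24, 30, 40, 60, 120}


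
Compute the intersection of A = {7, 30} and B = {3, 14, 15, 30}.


A ∩ B = elements in both A and B
A = {7, 30}
B = {3, 14, 15, 30}
A ∩ B = {30}

A ∩ B = {30}


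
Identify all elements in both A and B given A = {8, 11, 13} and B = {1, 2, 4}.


A = {8, 11, 13}
B = {1, 2, 4}
Region: in both A and B
Elements: ∅

Elements in both A and B: ∅


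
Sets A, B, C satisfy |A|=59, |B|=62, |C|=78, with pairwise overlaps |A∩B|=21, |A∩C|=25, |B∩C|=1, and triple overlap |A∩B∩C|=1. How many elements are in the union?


|A∪B∪C| = |A|+|B|+|C| - |A∩B|-|A∩C|-|B∩C| + |A∩B∩C|
= 59+62+78 - 21-25-1 + 1
= 199 - 47 + 1
= 153

|A ∪ B ∪ C| = 153


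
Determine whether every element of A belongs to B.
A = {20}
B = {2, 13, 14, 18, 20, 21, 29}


A ⊆ B means every element of A is in B.
All elements of A are in B.
So A ⊆ B.

Yes, A ⊆ B


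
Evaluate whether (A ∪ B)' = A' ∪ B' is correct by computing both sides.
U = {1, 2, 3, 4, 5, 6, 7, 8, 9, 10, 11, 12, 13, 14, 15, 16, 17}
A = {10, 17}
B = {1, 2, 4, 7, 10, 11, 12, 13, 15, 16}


LHS: A ∪ B = {1, 2, 4, 7, 10, 11, 12, 13, 15, 16, 17}
(A ∪ B)' = U \ (A ∪ B) = {3, 5, 6, 8, 9, 14}
A' = {1, 2, 3, 4, 5, 6, 7, 8, 9, 11, 12, 13, 14, 15, 16}, B' = {3, 5, 6, 8, 9, 14, 17}
Claimed RHS: A' ∪ B' = {1, 2, 3, 4, 5, 6, 7, 8, 9, 11, 12, 13, 14, 15, 16, 17}
Identity is INVALID: LHS = {3, 5, 6, 8, 9, 14} but the RHS claimed here equals {1, 2, 3, 4, 5, 6, 7, 8, 9, 11, 12, 13, 14, 15, 16, 17}. The correct form is (A ∪ B)' = A' ∩ B'.

Identity is invalid: (A ∪ B)' = {3, 5, 6, 8, 9, 14} but A' ∪ B' = {1, 2, 3, 4, 5, 6, 7, 8, 9, 11, 12, 13, 14, 15, 16, 17}. The correct De Morgan law is (A ∪ B)' = A' ∩ B'.


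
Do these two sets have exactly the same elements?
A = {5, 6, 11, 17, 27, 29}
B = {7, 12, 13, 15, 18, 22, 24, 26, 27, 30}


Two sets are equal iff they have exactly the same elements.
A = {5, 6, 11, 17, 27, 29}
B = {7, 12, 13, 15, 18, 22, 24, 26, 27, 30}
Differences: {5, 6, 7, 11, 12, 13, 15, 17, 18, 22, 24, 26, 29, 30}
A ≠ B

No, A ≠ B


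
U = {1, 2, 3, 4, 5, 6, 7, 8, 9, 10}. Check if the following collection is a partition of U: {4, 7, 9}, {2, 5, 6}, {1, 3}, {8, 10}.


A partition requires: (1) non-empty parts, (2) pairwise disjoint, (3) union = U
Parts: {4, 7, 9}, {2, 5, 6}, {1, 3}, {8, 10}
Union of parts: {1, 2, 3, 4, 5, 6, 7, 8, 9, 10}
U = {1, 2, 3, 4, 5, 6, 7, 8, 9, 10}
All non-empty? True
Pairwise disjoint? True
Covers U? True

Yes, valid partition


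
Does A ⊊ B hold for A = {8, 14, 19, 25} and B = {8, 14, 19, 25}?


A ⊂ B requires: A ⊆ B AND A ≠ B.
A ⊆ B? Yes
A = B? Yes
A = B, so A is not a PROPER subset.

No, A is not a proper subset of B


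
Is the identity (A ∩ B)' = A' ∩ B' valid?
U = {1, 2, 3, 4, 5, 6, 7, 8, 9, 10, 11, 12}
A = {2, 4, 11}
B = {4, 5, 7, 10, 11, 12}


LHS: A ∩ B = {4, 11}
(A ∩ B)' = U \ (A ∩ B) = {1, 2, 3, 5, 6, 7, 8, 9, 10, 12}
A' = {1, 3, 5, 6, 7, 8, 9, 10, 12}, B' = {1, 2, 3, 6, 8, 9}
Claimed RHS: A' ∩ B' = {1, 3, 6, 8, 9}
Identity is INVALID: LHS = {1, 2, 3, 5, 6, 7, 8, 9, 10, 12} but the RHS claimed here equals {1, 3, 6, 8, 9}. The correct form is (A ∩ B)' = A' ∪ B'.

Identity is invalid: (A ∩ B)' = {1, 2, 3, 5, 6, 7, 8, 9, 10, 12} but A' ∩ B' = {1, 3, 6, 8, 9}. The correct De Morgan law is (A ∩ B)' = A' ∪ B'.
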